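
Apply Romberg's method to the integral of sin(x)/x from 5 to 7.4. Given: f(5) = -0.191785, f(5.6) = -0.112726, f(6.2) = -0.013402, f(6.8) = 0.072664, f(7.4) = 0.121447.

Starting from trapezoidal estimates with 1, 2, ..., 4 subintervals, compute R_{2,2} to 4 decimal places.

R_{0,0} (trapezoid, 1 panel, h=2.4000): -0.084406
R_{1,0} (trapezoid, 2 panels, h=1.2000): -0.058285
R_{2,0} (trapezoid, 4 panels, h=0.6000): -0.053180
R_{1,1} = -0.058285 + (-0.058285 − (-0.084406))/3 = -0.049578
R_{2,1} = -0.053180 + (-0.053180 − (-0.058285))/3 = -0.051478
R_{2,2} = -0.051478 + (-0.051478 − (-0.049578))/15 = -0.051605

-0.0516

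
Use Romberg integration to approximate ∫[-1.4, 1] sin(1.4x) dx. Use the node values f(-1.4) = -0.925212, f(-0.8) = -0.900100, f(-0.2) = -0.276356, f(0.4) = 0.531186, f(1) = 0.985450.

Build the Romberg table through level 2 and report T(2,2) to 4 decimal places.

T(0,0) (trapezoid, 1 panel, h=2.4000): 0.072286
T(1,0) (trapezoid, 2 panels, h=1.2000): -0.295484
T(2,0) (trapezoid, 4 panels, h=0.6000): -0.369091
T(1,1) = -0.295484 + (-0.295484 − 0.072286)/3 = -0.418074
T(2,1) = -0.369091 + (-0.369091 − (-0.295484))/3 = -0.393627
T(2,2) = -0.393627 + (-0.393627 − (-0.418074))/15 = -0.391997

-0.3920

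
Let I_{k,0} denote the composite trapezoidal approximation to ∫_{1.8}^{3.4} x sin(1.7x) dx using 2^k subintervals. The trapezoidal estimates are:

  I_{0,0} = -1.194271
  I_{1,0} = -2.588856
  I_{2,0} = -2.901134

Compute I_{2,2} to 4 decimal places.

Richardson extrapolation on the trapezoidal column (denominator 4−1=3):
I_{1,1} = -2.588856 + (-2.588856 − (-1.194271))/3 = -3.053718
I_{2,1} = -2.901134 + (-2.901134 − (-2.588856))/3 = -3.005227
I_{2,2} = (16·(-3.005227) − (-3.053718)) / 15 = -3.001994
(Column j=1 coincides with Simpson's rule on the same nodes.)

-3.0020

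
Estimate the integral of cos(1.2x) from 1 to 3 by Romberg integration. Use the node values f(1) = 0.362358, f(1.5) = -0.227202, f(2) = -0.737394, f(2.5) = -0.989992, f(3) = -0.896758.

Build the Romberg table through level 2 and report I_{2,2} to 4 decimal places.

-1.1453

I_{0,0} (trapezoid, 1 panel, h=2.0000): -0.534400
I_{1,0} (trapezoid, 2 panels, h=1.0000): -1.004594
I_{2,0} (trapezoid, 4 panels, h=0.5000): -1.110894
I_{1,1} = -1.004594 + (-1.004594 − (-0.534400))/3 = -1.161325
I_{2,1} = -1.110894 + (-1.110894 − (-1.004594))/3 = -1.146327
I_{2,2} = -1.146327 + (-1.146327 − (-1.161325))/15 = -1.145327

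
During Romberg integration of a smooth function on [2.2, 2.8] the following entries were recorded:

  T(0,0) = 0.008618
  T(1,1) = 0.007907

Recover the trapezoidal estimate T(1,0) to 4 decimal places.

From T(1,1) = (4·T(1,0) − T(0,0))/3, solve for T(1,0):
4·T(1,0) = 3·0.007907 + 0.008618 = 0.032339
T(1,0) = 0.008085

0.0081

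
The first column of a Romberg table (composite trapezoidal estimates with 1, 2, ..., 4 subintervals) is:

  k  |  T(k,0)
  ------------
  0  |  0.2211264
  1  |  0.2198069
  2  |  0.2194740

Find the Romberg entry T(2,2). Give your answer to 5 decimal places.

Richardson extrapolation on the trapezoidal column (denominator 4−1=3):
T(1,1) = (4·0.2198069 − 0.2211264) / 3 = 0.2193671
T(2,1) = (4·0.2194740 − 0.2198069) / 3 = 0.2193630
T(2,2) = (16·0.2193630 − 0.2193671) / 15 = 0.2193627

0.21936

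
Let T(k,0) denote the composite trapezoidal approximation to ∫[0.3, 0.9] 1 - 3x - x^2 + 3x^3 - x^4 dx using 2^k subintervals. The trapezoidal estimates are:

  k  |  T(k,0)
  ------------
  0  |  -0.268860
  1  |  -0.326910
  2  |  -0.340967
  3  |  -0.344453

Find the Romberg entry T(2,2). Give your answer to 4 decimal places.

-0.3456

Richardson extrapolation on the trapezoidal column (denominator 4−1=3):
T(1,1) = (4·(-0.326910) − (-0.268860)) / 3 = -0.346260
T(2,1) = -0.340967 + (-0.340967 − (-0.326910))/3 = -0.345653
T(2,2) = -0.345653 + (-0.345653 − (-0.346260))/15 = -0.345613
(Column j=1 coincides with Simpson's rule on the same nodes.)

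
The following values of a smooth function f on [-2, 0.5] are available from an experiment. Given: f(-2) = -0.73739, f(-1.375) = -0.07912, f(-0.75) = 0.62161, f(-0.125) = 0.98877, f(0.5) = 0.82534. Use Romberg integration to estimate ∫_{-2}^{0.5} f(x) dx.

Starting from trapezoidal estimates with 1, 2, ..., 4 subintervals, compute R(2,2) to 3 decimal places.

R(0,0) (trapezoid, 1 panel, h=2.5000): 0.10994
R(1,0) (trapezoid, 2 panels, h=1.2500): 0.83198
R(2,0) (trapezoid, 4 panels, h=0.6250): 0.98452
R(1,1) = 0.83198 + (0.83198 − 0.10994)/3 = 1.07266
R(2,1) = 0.98452 + (0.98452 − 0.83198)/3 = 1.03537
R(2,2) = 1.03537 + (1.03537 − 1.07266)/15 = 1.03288

1.033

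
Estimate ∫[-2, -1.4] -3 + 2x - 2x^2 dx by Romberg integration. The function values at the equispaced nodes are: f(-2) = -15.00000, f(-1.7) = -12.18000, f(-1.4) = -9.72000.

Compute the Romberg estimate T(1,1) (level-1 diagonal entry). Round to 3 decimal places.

T(0,0) (trapezoid, 1 panel, h=0.6000): -7.41600
T(1,0) (trapezoid, 2 panels, h=0.3000): -7.36200
T(1,1) = -7.36200 + (-7.36200 − (-7.41600))/3 = -7.34400

-7.344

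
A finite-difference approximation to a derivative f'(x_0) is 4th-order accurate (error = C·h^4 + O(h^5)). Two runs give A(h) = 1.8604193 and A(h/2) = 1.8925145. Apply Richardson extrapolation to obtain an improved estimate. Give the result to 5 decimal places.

The leading error scales as h^4; refining by a factor of 2 reduces it by 2^4 = 16.
Extrapolated value = (16·A(h/2) − A(h)) / (16 − 1)
= (16·1.8925145 − 1.8604193) / 15
= 28.4198127 / 15 = 1.8946542

1.89465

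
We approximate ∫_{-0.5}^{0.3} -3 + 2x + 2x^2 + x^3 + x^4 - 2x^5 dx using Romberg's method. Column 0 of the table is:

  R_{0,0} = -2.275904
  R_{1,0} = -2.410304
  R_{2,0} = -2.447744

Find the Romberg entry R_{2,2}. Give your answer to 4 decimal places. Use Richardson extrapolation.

Richardson extrapolation on the trapezoidal column (denominator 4−1=3):
R_{1,1} = -2.410304 + (-2.410304 − (-2.275904))/3 = -2.455104
R_{2,1} = (4·(-2.447744) − (-2.410304)) / 3 = -2.460224
R_{2,2} = -2.460224 + (-2.460224 − (-2.455104))/15 = -2.460565

-2.4606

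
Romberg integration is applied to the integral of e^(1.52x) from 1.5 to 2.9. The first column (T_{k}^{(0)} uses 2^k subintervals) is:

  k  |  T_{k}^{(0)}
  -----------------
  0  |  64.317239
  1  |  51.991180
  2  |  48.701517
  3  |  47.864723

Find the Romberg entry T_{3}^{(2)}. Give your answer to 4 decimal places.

47.5845

T_{2}^{(1)} = (4·48.701517 − 51.991180) / 3 = 47.604963
T_{3}^{(1)} = (4·47.864723 − 48.701517) / 3 = 47.585792
T_{3}^{(2)} = 47.585792 + (47.585792 − 47.604963)/15 = 47.584514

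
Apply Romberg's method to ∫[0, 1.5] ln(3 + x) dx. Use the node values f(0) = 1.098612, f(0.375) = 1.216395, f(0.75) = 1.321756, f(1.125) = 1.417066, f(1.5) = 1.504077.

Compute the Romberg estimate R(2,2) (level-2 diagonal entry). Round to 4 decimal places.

R(0,0) (trapezoid, 1 panel, h=1.5000): 1.952017
R(1,0) (trapezoid, 2 panels, h=0.7500): 1.967325
R(2,0) (trapezoid, 4 panels, h=0.3750): 1.971211
R(1,1) = 1.967325 + (1.967325 − 1.952017)/3 = 1.972428
R(2,1) = 1.971211 + (1.971211 − 1.967325)/3 = 1.972506
R(2,2) = 1.972506 + (1.972506 − 1.972428)/15 = 1.972511

1.9725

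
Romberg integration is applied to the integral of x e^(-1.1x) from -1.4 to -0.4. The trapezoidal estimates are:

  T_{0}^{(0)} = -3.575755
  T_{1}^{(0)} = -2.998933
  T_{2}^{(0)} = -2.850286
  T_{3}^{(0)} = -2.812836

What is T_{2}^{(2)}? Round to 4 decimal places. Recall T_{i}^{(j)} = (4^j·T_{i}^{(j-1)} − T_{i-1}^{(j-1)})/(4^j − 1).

T_{1}^{(1)} = -2.998933 + (-2.998933 − (-3.575755))/3 = -2.806659
T_{2}^{(1)} = (4·(-2.850286) − (-2.998933)) / 3 = -2.800737
T_{2}^{(2)} = (16·(-2.800737) − (-2.806659)) / 15 = -2.800342
(Column j=1 coincides with Simpson's rule on the same nodes.)

-2.8003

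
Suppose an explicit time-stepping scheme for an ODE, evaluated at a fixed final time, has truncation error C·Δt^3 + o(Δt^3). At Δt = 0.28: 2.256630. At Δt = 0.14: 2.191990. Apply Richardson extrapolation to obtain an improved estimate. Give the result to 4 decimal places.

The leading error scales as Δt^3; refining by a factor of 2 reduces it by 2^3 = 8.
Extrapolated value = (8·A(Δt/2) − A(Δt)) / (8 − 1)
= (8·2.191990 − 2.256630) / 7
= 15.279290 / 7 = 2.182756

2.1828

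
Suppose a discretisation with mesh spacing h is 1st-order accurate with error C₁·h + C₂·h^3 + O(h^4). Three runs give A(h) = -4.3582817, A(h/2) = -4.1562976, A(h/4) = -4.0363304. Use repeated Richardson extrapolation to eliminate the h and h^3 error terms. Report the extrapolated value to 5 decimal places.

First eliminate the h term (factor 2^1 = 2):
  B₁ = (2·(-4.1562976) − (-4.3582817))/1 = -3.9543135
  B₂ = (2·(-4.0363304) − (-4.1562976))/1 = -3.9163632
Then eliminate the h^3 term (factor 2^3 = 8):
  (8·(-3.9163632) − (-3.9543135))/7 = -3.9109417

-3.91094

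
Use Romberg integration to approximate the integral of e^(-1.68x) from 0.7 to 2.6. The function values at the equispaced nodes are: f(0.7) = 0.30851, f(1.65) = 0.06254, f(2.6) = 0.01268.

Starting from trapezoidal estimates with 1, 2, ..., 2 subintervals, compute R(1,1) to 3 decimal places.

R(0,0) (trapezoid, 1 panel, h=1.9000): 0.30513
R(1,0) (trapezoid, 2 panels, h=0.9500): 0.21198
R(1,1) = 0.21198 + (0.21198 − 0.30513)/3 = 0.18093

0.181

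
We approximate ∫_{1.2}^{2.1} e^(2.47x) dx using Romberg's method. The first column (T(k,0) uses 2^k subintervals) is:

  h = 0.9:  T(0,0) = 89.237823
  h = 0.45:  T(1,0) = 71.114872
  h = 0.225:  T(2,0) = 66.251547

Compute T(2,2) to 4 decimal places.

Richardson extrapolation on the trapezoidal column (denominator 4−1=3):
T(1,1) = 71.114872 + (71.114872 − 89.237823)/3 = 65.073888
T(2,1) = 66.251547 + (66.251547 − 71.114872)/3 = 64.630439
T(2,2) = 64.630439 + (64.630439 − 65.073888)/15 = 64.600876

64.6009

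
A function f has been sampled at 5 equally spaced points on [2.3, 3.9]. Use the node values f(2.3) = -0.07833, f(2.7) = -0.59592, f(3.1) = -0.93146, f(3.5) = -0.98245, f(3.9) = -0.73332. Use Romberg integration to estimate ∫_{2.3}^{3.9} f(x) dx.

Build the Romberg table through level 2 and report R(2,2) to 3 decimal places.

R(0,0) (trapezoid, 1 panel, h=1.6000): -0.64932
R(1,0) (trapezoid, 2 panels, h=0.8000): -1.06983
R(2,0) (trapezoid, 4 panels, h=0.4000): -1.16626
R(1,1) = -1.06983 + (-1.06983 − (-0.64932))/3 = -1.21000
R(2,1) = -1.16626 + (-1.16626 − (-1.06983))/3 = -1.19840
R(2,2) = -1.19840 + (-1.19840 − (-1.21000))/15 = -1.19763

-1.198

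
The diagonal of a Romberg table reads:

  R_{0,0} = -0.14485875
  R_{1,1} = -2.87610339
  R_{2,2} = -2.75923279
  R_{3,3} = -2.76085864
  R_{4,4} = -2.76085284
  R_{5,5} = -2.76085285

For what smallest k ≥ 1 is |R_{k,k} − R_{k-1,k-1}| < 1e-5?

|R_{1,1} − R_{0,0}| = 2.73124464 ≥ 1e-5
|R_{2,2} − R_{1,1}| = 0.11687060 ≥ 1e-5
|R_{3,3} − R_{2,2}| = 0.00162585 ≥ 1e-5
|R_{4,4} − R_{3,3}| = 0.00000580 < 1e-5

k = 4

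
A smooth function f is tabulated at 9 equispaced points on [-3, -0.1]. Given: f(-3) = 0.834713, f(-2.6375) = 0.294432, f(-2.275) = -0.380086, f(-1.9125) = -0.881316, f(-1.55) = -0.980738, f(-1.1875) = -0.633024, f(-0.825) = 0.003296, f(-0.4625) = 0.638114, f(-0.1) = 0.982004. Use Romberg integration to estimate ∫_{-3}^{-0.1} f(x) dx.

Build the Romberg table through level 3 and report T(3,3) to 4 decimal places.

T(0,0) (trapezoid, 1 panel, h=2.9000): 2.634240
T(1,0) (trapezoid, 2 panels, h=1.4500): -0.104950
T(2,0) (trapezoid, 4 panels, h=0.7250): -0.325648
T(3,0) (trapezoid, 8 panels, h=0.3625): -0.373724
T(1,1) = -0.104950 + (-0.104950 − 2.634240)/3 = -1.018013
T(2,1) = -0.325648 + (-0.325648 − (-0.104950))/3 = -0.399214
T(3,1) = -0.373724 + (-0.373724 − (-0.325648))/3 = -0.389749
T(2,2) = -0.399214 + (-0.399214 − (-1.018013))/15 = -0.357961
T(3,2) = -0.389749 + (-0.389749 − (-0.399214))/15 = -0.389118
T(3,3) = -0.389118 + (-0.389118 − (-0.357961))/63 = -0.389613

-0.3896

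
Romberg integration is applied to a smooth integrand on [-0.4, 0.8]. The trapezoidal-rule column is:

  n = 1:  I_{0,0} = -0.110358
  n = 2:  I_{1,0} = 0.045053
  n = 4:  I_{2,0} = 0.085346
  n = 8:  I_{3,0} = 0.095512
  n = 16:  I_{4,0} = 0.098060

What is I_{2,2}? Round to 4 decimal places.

0.0989

Richardson extrapolation on the trapezoidal column (denominator 4−1=3):
I_{1,1} = (4·0.045053 − (-0.110358)) / 3 = 0.096857
I_{2,1} = (4·0.085346 − 0.045053) / 3 = 0.098777
I_{2,2} = (16·0.098777 − 0.096857) / 15 = 0.098905
(Column j=1 coincides with Simpson's rule on the same nodes.)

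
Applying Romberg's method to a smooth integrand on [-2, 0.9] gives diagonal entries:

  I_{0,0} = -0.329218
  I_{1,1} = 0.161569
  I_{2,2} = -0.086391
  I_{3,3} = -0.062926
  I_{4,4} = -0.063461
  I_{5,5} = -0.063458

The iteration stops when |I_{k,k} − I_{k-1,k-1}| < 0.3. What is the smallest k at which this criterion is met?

k = 2

|I_{1,1} − I_{0,0}| = 0.490787 ≥ 0.3
|I_{2,2} − I_{1,1}| = 0.247960 < 0.3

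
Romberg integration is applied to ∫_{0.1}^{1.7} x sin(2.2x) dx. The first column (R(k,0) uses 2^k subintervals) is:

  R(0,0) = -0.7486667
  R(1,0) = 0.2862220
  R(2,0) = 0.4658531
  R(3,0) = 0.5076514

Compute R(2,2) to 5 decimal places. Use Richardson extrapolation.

0.51870

Richardson extrapolation on the trapezoidal column (denominator 4−1=3):
R(1,1) = (4·0.2862220 − (-0.7486667)) / 3 = 0.6311849
R(2,1) = 0.4658531 + (0.4658531 − 0.2862220)/3 = 0.5257301
R(2,2) = (16·0.5257301 − 0.6311849) / 15 = 0.5186998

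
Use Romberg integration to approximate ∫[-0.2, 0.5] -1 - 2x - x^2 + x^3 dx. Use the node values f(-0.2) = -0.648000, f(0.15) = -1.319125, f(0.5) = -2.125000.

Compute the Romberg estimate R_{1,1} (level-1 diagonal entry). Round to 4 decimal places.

R_{0,0} (trapezoid, 1 panel, h=0.7000): -0.970550
R_{1,0} (trapezoid, 2 panels, h=0.3500): -0.946969
R_{1,1} = -0.946969 + (-0.946969 − (-0.970550))/3 = -0.939109

-0.9391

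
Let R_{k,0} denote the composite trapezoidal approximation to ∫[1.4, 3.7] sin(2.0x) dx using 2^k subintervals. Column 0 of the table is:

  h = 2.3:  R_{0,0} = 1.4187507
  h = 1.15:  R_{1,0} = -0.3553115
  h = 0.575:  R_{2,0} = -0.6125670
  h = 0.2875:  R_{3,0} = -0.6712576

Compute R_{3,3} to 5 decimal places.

-0.69046

Richardson extrapolation on the trapezoidal column (denominator 4−1=3):
R_{1,1} = -0.3553115 + (-0.3553115 − 1.4187507)/3 = -0.9466656
R_{2,1} = -0.6125670 + (-0.6125670 − (-0.3553115))/3 = -0.6983188
R_{3,1} = -0.6712576 + (-0.6712576 − (-0.6125670))/3 = -0.6908211
R_{2,2} = -0.6983188 + (-0.6983188 − (-0.9466656))/15 = -0.6817623
R_{3,2} = -0.6908211 + (-0.6908211 − (-0.6983188))/15 = -0.6903213
R_{3,3} = -0.6903213 + (-0.6903213 − (-0.6817623))/63 = -0.6904572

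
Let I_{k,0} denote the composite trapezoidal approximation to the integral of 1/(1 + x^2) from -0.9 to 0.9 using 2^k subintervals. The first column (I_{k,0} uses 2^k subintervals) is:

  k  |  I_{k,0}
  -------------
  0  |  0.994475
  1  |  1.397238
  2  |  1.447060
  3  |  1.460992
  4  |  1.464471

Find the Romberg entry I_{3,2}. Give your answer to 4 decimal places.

1.4658

I_{2,1} = (4·1.447060 − 1.397238) / 3 = 1.463667
I_{3,1} = (4·1.460992 − 1.447060) / 3 = 1.465636
I_{3,2} = (16·1.465636 − 1.463667) / 15 = 1.465767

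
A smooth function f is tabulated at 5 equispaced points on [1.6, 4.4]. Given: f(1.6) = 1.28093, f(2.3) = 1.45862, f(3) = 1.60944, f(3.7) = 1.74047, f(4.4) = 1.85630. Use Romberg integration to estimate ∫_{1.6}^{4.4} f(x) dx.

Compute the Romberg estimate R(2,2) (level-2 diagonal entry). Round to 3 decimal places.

R(0,0) (trapezoid, 1 panel, h=2.8000): 4.39212
R(1,0) (trapezoid, 2 panels, h=1.4000): 4.44928
R(2,0) (trapezoid, 4 panels, h=0.7000): 4.46400
R(1,1) = 4.44928 + (4.44928 − 4.39212)/3 = 4.46833
R(2,1) = 4.46400 + (4.46400 − 4.44928)/3 = 4.46891
R(2,2) = 4.46891 + (4.46891 − 4.46833)/15 = 4.46895

4.469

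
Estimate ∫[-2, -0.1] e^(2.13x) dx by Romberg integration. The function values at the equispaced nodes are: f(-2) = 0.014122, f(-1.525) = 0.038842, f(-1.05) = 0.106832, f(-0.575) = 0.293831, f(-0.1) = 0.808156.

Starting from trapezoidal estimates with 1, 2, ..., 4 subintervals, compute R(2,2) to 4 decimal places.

R(0,0) (trapezoid, 1 panel, h=1.9000): 0.781164
R(1,0) (trapezoid, 2 panels, h=0.9500): 0.492072
R(2,0) (trapezoid, 4 panels, h=0.4750): 0.404056
R(1,1) = 0.492072 + (0.492072 − 0.781164)/3 = 0.395708
R(2,1) = 0.404056 + (0.404056 − 0.492072)/3 = 0.374717
R(2,2) = 0.374717 + (0.374717 − 0.395708)/15 = 0.373318

0.3733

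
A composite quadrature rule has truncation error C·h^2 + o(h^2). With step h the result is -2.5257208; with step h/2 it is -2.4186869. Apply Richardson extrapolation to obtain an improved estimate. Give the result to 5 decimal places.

-2.38301

Extrapolated value = (4·A(h/2) − A(h)) / (4 − 1)
= (4·(-2.4186869) − (-2.5257208)) / 3
= -7.1490268 / 3 = -2.3830089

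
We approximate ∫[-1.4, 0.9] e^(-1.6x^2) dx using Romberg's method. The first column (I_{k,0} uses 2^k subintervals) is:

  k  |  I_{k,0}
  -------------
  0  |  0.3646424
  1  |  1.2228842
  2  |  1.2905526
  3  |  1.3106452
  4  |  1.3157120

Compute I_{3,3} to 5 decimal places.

1.31790

I_{1,1} = 1.2228842 + (1.2228842 − 0.3646424)/3 = 1.5089648
I_{2,1} = 1.2905526 + (1.2905526 − 1.2228842)/3 = 1.3131087
I_{3,1} = (4·1.3106452 − 1.2905526) / 3 = 1.3173427
I_{2,2} = 1.3131087 + (1.3131087 − 1.5089648)/15 = 1.3000516
I_{3,2} = 1.3173427 + (1.3173427 − 1.3131087)/15 = 1.3176250
I_{3,3} = 1.3176250 + (1.3176250 − 1.3000516)/63 = 1.3179039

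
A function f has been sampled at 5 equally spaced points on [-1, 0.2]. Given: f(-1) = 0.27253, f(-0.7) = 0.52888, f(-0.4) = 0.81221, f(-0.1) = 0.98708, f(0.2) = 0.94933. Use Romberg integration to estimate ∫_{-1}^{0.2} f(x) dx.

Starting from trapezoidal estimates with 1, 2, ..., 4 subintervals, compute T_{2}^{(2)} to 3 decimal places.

0.891

T_{0}^{(0)} (trapezoid, 1 panel, h=1.2000): 0.73312
T_{1}^{(0)} (trapezoid, 2 panels, h=0.6000): 0.85388
T_{2}^{(0)} (trapezoid, 4 panels, h=0.3000): 0.88173
T_{1}^{(1)} = 0.85388 + (0.85388 − 0.73312)/3 = 0.89413
T_{2}^{(1)} = 0.88173 + (0.88173 − 0.85388)/3 = 0.89101
T_{2}^{(2)} = 0.89101 + (0.89101 − 0.89413)/15 = 0.89080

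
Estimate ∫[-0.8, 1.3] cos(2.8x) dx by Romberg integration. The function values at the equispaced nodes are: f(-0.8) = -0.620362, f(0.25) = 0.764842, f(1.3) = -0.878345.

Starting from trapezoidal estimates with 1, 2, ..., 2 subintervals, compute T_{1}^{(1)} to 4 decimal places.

T_{0}^{(0)} (trapezoid, 1 panel, h=2.1000): -1.573642
T_{1}^{(0)} (trapezoid, 2 panels, h=1.0500): 0.016263
T_{1}^{(1)} = 0.016263 + (0.016263 − (-1.573642))/3 = 0.546231

0.5462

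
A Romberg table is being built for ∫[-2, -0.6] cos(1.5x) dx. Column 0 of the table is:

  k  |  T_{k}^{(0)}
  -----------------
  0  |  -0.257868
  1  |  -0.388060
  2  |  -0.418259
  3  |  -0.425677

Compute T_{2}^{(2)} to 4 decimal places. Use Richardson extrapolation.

-0.4281

T_{1}^{(1)} = -0.388060 + (-0.388060 − (-0.257868))/3 = -0.431457
T_{2}^{(1)} = -0.418259 + (-0.418259 − (-0.388060))/3 = -0.428325
T_{2}^{(2)} = (16·(-0.428325) − (-0.431457)) / 15 = -0.428116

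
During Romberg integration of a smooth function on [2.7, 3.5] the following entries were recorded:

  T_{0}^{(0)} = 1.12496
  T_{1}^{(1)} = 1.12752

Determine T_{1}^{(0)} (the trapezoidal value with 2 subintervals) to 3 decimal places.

From T_{1}^{(1)} = (4·T_{1}^{(0)} − T_{0}^{(0)})/3, solve for T_{1}^{(0)}:
4·T_{1}^{(0)} = 3·1.12752 + 1.12496 = 4.50752
T_{1}^{(0)} = 1.12688

1.127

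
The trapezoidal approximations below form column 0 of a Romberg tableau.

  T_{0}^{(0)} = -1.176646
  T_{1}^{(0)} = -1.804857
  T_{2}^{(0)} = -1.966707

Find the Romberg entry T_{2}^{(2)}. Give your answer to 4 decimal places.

-2.0211

Richardson extrapolation on the trapezoidal column (denominator 4−1=3):
T_{1}^{(1)} = -1.804857 + (-1.804857 − (-1.176646))/3 = -2.014261
T_{2}^{(1)} = (4·(-1.966707) − (-1.804857)) / 3 = -2.020657
T_{2}^{(2)} = (16·(-2.020657) − (-2.014261)) / 15 = -2.021083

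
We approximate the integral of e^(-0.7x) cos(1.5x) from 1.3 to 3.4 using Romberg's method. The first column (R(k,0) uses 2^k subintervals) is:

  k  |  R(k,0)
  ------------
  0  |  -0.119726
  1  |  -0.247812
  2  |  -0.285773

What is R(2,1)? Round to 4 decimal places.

Richardson extrapolation on the trapezoidal column (denominator 4−1=3):
R(2,1) = (4·(-0.285773) − (-0.247812)) / 3 = -0.298427

-0.2984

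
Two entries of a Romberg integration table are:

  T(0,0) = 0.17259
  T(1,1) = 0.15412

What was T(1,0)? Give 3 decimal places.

From T(1,1) = (4·T(1,0) − T(0,0))/3, solve for T(1,0):
4·T(1,0) = 3·0.15412 + 0.17259 = 0.63495
T(1,0) = 0.15874

0.159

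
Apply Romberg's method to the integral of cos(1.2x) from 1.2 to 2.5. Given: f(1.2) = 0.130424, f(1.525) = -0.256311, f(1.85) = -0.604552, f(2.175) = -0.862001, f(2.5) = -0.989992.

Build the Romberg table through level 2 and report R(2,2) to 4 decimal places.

-0.7086

R(0,0) (trapezoid, 1 panel, h=1.3000): -0.558719
R(1,0) (trapezoid, 2 panels, h=0.6500): -0.672318
R(2,0) (trapezoid, 4 panels, h=0.3250): -0.699611
R(1,1) = -0.672318 + (-0.672318 − (-0.558719))/3 = -0.710184
R(2,1) = -0.699611 + (-0.699611 − (-0.672318))/3 = -0.708709
R(2,2) = -0.708709 + (-0.708709 − (-0.710184))/15 = -0.708611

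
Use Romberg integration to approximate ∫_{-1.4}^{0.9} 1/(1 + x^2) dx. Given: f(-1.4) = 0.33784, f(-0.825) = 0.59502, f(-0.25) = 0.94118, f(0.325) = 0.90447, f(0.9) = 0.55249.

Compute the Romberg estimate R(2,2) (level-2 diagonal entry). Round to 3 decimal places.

R(0,0) (trapezoid, 1 panel, h=2.3000): 1.02388
R(1,0) (trapezoid, 2 panels, h=1.1500): 1.59430
R(2,0) (trapezoid, 4 panels, h=0.5750): 1.65936
R(1,1) = 1.59430 + (1.59430 − 1.02388)/3 = 1.78444
R(2,1) = 1.65936 + (1.65936 − 1.59430)/3 = 1.68105
R(2,2) = 1.68105 + (1.68105 − 1.78444)/15 = 1.67416

1.674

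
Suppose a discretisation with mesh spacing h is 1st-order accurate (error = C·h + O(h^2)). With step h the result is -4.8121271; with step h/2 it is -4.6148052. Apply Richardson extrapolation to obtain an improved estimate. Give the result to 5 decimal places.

Extrapolated value = (2·A(h/2) − A(h)) / (2 − 1)
= (2·(-4.6148052) − (-4.8121271)) / 1
= -4.4174833 / 1 = -4.4174833

-4.41748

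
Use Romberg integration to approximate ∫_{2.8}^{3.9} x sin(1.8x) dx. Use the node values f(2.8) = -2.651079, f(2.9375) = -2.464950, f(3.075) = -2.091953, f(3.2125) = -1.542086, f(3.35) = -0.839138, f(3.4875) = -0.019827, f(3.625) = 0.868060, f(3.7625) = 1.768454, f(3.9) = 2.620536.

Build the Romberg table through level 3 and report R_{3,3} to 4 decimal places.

-0.6045

R_{0,0} (trapezoid, 1 panel, h=1.1000): -0.016799
R_{1,0} (trapezoid, 2 panels, h=0.5500): -0.469925
R_{2,0} (trapezoid, 4 panels, h=0.2750): -0.571533
R_{3,0} (trapezoid, 8 panels, h=0.1375): -0.596298
R_{1,1} = -0.469925 + (-0.469925 − (-0.016799))/3 = -0.620967
R_{2,1} = -0.571533 + (-0.571533 − (-0.469925))/3 = -0.605402
R_{3,1} = -0.596298 + (-0.596298 − (-0.571533))/3 = -0.604553
R_{2,2} = -0.605402 + (-0.605402 − (-0.620967))/15 = -0.604364
R_{3,2} = -0.604553 + (-0.604553 − (-0.605402))/15 = -0.604496
R_{3,3} = -0.604496 + (-0.604496 − (-0.604364))/63 = -0.604498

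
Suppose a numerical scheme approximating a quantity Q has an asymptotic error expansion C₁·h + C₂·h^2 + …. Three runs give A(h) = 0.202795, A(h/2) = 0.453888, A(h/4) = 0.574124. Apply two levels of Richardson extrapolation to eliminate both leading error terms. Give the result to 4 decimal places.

First eliminate the h term (factor 2^1 = 2):
  B₁ = (2·0.453888 − 0.202795)/1 = 0.704981
  B₂ = (2·0.574124 − 0.453888)/1 = 0.694360
Then eliminate the h^2 term (factor 2^2 = 4):
  (4·0.694360 − 0.704981)/3 = 0.690820

0.6908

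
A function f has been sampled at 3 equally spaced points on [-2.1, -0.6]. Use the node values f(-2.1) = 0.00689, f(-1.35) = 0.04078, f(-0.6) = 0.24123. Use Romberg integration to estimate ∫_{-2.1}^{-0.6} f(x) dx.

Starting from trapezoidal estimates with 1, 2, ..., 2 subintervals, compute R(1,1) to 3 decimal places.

0.103

R(0,0) (trapezoid, 1 panel, h=1.5000): 0.18609
R(1,0) (trapezoid, 2 panels, h=0.7500): 0.12363
R(1,1) = 0.12363 + (0.12363 − 0.18609)/3 = 0.10281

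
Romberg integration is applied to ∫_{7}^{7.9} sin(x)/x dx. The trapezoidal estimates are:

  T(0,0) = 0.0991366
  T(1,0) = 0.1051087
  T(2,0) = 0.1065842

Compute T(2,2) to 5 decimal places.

0.10707

T(1,1) = (4·0.1051087 − 0.0991366) / 3 = 0.1070994
T(2,1) = 0.1065842 + (0.1065842 − 0.1051087)/3 = 0.1070760
T(2,2) = 0.1070760 + (0.1070760 − 0.1070994)/15 = 0.1070744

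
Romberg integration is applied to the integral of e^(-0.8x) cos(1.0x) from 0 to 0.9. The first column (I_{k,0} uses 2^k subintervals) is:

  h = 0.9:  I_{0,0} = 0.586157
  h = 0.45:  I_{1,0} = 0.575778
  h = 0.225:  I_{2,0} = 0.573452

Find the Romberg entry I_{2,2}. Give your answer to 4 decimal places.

I_{1,1} = (4·0.575778 − 0.586157) / 3 = 0.572318
I_{2,1} = (4·0.573452 − 0.575778) / 3 = 0.572677
I_{2,2} = (16·0.572677 − 0.572318) / 15 = 0.572701

0.5727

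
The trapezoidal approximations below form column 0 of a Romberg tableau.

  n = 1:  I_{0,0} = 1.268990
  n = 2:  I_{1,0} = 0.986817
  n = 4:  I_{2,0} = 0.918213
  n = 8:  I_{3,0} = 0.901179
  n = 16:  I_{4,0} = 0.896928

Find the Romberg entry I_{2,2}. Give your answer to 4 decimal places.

0.8955

Richardson extrapolation on the trapezoidal column (denominator 4−1=3):
I_{1,1} = 0.986817 + (0.986817 − 1.268990)/3 = 0.892759
I_{2,1} = (4·0.918213 − 0.986817) / 3 = 0.895345
I_{2,2} = (16·0.895345 − 0.892759) / 15 = 0.895517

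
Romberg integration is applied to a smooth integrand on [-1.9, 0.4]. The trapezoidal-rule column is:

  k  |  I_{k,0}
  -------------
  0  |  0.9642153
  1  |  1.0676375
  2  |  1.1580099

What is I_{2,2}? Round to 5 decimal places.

1.19387

I_{1,1} = (4·1.0676375 − 0.9642153) / 3 = 1.1021116
I_{2,1} = 1.1580099 + (1.1580099 − 1.0676375)/3 = 1.1881340
I_{2,2} = 1.1881340 + (1.1881340 − 1.1021116)/15 = 1.1938688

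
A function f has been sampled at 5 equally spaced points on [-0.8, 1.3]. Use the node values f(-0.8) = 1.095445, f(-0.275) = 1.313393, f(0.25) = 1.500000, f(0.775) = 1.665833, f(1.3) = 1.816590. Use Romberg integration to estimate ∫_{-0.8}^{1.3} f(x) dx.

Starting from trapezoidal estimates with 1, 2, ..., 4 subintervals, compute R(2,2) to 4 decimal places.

3.1201

R(0,0) (trapezoid, 1 panel, h=2.1000): 3.057637
R(1,0) (trapezoid, 2 panels, h=1.0500): 3.103818
R(2,0) (trapezoid, 4 panels, h=0.5250): 3.116003
R(1,1) = 3.103818 + (3.103818 − 3.057637)/3 = 3.119212
R(2,1) = 3.116003 + (3.116003 − 3.103818)/3 = 3.120065
R(2,2) = 3.120065 + (3.120065 − 3.119212)/15 = 3.120122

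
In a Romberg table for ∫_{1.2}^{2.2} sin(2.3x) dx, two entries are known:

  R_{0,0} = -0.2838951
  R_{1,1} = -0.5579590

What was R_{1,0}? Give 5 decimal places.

-0.48944

From R_{1,1} = (4·R_{1,0} − R_{0,0})/3, solve for R_{1,0}:
4·R_{1,0} = 3·(-0.5579590) + (-0.2838951) = -1.9577721
R_{1,0} = -0.4894430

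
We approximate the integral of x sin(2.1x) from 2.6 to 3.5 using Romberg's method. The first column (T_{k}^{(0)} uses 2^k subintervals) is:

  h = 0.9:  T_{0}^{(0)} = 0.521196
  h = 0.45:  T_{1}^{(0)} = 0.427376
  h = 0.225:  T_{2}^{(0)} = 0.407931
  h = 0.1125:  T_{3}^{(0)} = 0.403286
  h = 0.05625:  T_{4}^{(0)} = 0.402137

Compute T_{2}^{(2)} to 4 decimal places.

0.4018

T_{1}^{(1)} = (4·0.427376 − 0.521196) / 3 = 0.396103
T_{2}^{(1)} = 0.407931 + (0.407931 − 0.427376)/3 = 0.401449
T_{2}^{(2)} = (16·0.401449 − 0.396103) / 15 = 0.401805
(Column j=1 coincides with Simpson's rule on the same nodes.)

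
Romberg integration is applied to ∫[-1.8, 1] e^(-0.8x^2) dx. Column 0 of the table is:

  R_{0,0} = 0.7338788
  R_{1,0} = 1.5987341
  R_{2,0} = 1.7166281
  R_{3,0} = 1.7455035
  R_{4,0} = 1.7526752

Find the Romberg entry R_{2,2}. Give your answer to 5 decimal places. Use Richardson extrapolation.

1.74719

R_{1,1} = (4·1.5987341 − 0.7338788) / 3 = 1.8870192
R_{2,1} = (4·1.7166281 − 1.5987341) / 3 = 1.7559261
R_{2,2} = 1.7559261 + (1.7559261 − 1.8870192)/15 = 1.7471866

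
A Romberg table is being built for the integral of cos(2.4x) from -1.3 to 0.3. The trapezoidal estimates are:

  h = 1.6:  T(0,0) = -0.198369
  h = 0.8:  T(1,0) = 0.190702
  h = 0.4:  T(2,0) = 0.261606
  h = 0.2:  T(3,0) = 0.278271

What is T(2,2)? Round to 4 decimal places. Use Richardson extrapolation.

Richardson extrapolation on the trapezoidal column (denominator 4−1=3):
T(1,1) = 0.190702 + (0.190702 − (-0.198369))/3 = 0.320392
T(2,1) = (4·0.261606 − 0.190702) / 3 = 0.285241
T(2,2) = (16·0.285241 − 0.320392) / 15 = 0.282898

0.2829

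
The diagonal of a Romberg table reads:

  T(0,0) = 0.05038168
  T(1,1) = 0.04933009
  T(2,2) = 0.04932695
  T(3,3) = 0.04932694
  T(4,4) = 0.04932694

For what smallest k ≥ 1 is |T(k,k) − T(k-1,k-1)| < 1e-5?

k = 2

|T(1,1) − T(0,0)| = 0.00105159 ≥ 1e-5
|T(2,2) − T(1,1)| = 0.00000314 < 1e-5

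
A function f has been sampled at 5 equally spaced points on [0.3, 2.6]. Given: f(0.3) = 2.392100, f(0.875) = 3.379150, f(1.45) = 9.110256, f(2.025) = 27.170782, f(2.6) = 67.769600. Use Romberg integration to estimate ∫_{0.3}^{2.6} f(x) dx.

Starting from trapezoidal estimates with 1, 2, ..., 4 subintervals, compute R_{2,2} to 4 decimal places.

R_{0,0} (trapezoid, 1 panel, h=2.3000): 80.685955
R_{1,0} (trapezoid, 2 panels, h=1.1500): 50.819772
R_{2,0} (trapezoid, 4 panels, h=0.5750): 42.976097
R_{1,1} = 50.819772 + (50.819772 − 80.685955)/3 = 40.864378
R_{2,1} = 42.976097 + (42.976097 − 50.819772)/3 = 40.361539
R_{2,2} = 40.361539 + (40.361539 − 40.864378)/15 = 40.328016

40.3280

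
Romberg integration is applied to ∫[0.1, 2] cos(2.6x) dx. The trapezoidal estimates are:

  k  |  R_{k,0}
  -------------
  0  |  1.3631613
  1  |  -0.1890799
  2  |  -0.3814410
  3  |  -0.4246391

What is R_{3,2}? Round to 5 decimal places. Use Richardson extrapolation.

-0.43860

Richardson extrapolation on the trapezoidal column (denominator 4−1=3):
R_{2,1} = (4·(-0.3814410) − (-0.1890799)) / 3 = -0.4455614
R_{3,1} = (4·(-0.4246391) − (-0.3814410)) / 3 = -0.4390385
R_{3,2} = (16·(-0.4390385) − (-0.4455614)) / 15 = -0.4386036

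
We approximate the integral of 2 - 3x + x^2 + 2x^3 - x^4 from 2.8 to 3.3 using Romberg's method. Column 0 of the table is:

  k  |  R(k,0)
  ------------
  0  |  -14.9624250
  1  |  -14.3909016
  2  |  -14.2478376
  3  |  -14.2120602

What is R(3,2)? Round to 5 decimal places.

-14.20013

R(2,1) = -14.2478376 + (-14.2478376 − (-14.3909016))/3 = -14.2001496
R(3,1) = (4·(-14.2120602) − (-14.2478376)) / 3 = -14.2001344
R(3,2) = (16·(-14.2001344) − (-14.2001496)) / 15 = -14.2001334
(Column j=1 coincides with Simpson's rule on the same nodes.)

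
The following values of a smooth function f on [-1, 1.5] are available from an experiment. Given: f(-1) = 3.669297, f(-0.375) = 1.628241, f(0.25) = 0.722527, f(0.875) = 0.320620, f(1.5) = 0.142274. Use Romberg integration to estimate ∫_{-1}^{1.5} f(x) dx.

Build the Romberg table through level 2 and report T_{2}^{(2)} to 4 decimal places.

T_{0}^{(0)} (trapezoid, 1 panel, h=2.5000): 4.764464
T_{1}^{(0)} (trapezoid, 2 panels, h=1.2500): 3.285391
T_{2}^{(0)} (trapezoid, 4 panels, h=0.6250): 2.860733
T_{1}^{(1)} = 3.285391 + (3.285391 − 4.764464)/3 = 2.792367
T_{2}^{(1)} = 2.860733 + (2.860733 − 3.285391)/3 = 2.719180
T_{2}^{(2)} = 2.719180 + (2.719180 − 2.792367)/15 = 2.714301

2.7143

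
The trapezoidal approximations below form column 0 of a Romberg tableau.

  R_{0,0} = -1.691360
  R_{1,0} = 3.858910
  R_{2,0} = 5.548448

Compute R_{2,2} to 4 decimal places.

Richardson extrapolation on the trapezoidal column (denominator 4−1=3):
R_{1,1} = (4·3.858910 − (-1.691360)) / 3 = 5.709000
R_{2,1} = (4·5.548448 − 3.858910) / 3 = 6.111627
R_{2,2} = (16·6.111627 − 5.709000) / 15 = 6.138469

6.1385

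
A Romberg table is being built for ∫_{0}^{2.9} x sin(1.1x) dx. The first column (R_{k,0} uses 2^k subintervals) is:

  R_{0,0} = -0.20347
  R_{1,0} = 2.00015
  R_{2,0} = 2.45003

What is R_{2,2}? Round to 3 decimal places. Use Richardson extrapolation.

R_{1,1} = 2.00015 + (2.00015 − (-0.20347))/3 = 2.73469
R_{2,1} = 2.45003 + (2.45003 − 2.00015)/3 = 2.59999
R_{2,2} = (16·2.59999 − 2.73469) / 15 = 2.59101

2.591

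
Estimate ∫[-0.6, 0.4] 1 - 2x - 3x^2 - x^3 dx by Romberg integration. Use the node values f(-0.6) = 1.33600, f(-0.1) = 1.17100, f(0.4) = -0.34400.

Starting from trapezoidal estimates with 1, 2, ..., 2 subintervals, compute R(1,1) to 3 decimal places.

R(0,0) (trapezoid, 1 panel, h=1.0000): 0.49600
R(1,0) (trapezoid, 2 panels, h=0.5000): 0.83350
R(1,1) = 0.83350 + (0.83350 − 0.49600)/3 = 0.94600

0.946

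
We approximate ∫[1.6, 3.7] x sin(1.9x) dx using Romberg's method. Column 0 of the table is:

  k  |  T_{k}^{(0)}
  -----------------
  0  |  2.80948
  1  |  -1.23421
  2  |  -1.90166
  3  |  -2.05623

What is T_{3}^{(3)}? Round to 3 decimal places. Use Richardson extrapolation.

T_{1}^{(1)} = (4·(-1.23421) − 2.80948) / 3 = -2.58211
T_{2}^{(1)} = (4·(-1.90166) − (-1.23421)) / 3 = -2.12414
T_{3}^{(1)} = -2.05623 + (-2.05623 − (-1.90166))/3 = -2.10775
T_{2}^{(2)} = (16·(-2.12414) − (-2.58211)) / 15 = -2.09361
T_{3}^{(2)} = -2.10775 + (-2.10775 − (-2.12414))/15 = -2.10666
T_{3}^{(3)} = (64·(-2.10666) − (-2.09361)) / 63 = -2.10687
(Column j=1 coincides with Simpson's rule on the same nodes.)

-2.107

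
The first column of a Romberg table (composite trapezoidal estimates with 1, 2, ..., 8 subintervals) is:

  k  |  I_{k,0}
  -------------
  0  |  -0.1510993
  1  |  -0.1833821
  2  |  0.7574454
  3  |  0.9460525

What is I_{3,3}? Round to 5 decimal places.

1.00239

Richardson extrapolation on the trapezoidal column (denominator 4−1=3):
I_{1,1} = -0.1833821 + (-0.1833821 − (-0.1510993))/3 = -0.1941430
I_{2,1} = (4·0.7574454 − (-0.1833821)) / 3 = 1.0710546
I_{3,1} = (4·0.9460525 − 0.7574454) / 3 = 1.0089215
I_{2,2} = 1.0710546 + (1.0710546 − (-0.1941430))/15 = 1.1554011
I_{3,2} = (16·1.0089215 − 1.0710546) / 15 = 1.0047793
I_{3,3} = 1.0047793 + (1.0047793 − 1.1554011)/63 = 1.0023885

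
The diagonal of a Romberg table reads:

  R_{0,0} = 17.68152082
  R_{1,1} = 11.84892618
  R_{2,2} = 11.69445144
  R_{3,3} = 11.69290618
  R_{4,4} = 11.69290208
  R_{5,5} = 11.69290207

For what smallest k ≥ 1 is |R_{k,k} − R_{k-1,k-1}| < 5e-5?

|R_{1,1} − R_{0,0}| = 5.83259464 ≥ 5e-5
|R_{2,2} − R_{1,1}| = 0.15447474 ≥ 5e-5
|R_{3,3} − R_{2,2}| = 0.00154526 ≥ 5e-5
|R_{4,4} − R_{3,3}| = 0.00000410 < 5e-5

k = 4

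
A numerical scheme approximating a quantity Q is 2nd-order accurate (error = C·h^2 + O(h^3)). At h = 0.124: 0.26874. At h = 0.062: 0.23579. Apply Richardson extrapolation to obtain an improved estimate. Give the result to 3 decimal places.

0.225

Extrapolated value = (4·A(h/2) − A(h)) / (4 − 1)
= (4·0.23579 − 0.26874) / 3
= 0.67442 / 3 = 0.22481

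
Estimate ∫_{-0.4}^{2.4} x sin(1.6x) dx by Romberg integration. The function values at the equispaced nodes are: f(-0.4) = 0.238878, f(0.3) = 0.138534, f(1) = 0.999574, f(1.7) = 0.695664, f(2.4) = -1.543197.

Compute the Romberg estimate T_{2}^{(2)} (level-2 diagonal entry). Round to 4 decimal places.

0.9196

T_{0}^{(0)} (trapezoid, 1 panel, h=2.8000): -1.826047
T_{1}^{(0)} (trapezoid, 2 panels, h=1.4000): 0.486380
T_{2}^{(0)} (trapezoid, 4 panels, h=0.7000): 0.827129
T_{1}^{(1)} = 0.486380 + (0.486380 − (-1.826047))/3 = 1.257189
T_{2}^{(1)} = 0.827129 + (0.827129 − 0.486380)/3 = 0.940712
T_{2}^{(2)} = 0.940712 + (0.940712 − 1.257189)/15 = 0.919614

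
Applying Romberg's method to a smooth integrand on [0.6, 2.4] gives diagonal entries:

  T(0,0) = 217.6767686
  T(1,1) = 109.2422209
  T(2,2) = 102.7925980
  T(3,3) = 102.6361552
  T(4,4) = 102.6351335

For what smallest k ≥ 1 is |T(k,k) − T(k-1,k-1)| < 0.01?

|T(1,1) − T(0,0)| = 108.4345477 ≥ 0.01
|T(2,2) − T(1,1)| = 6.4496229 ≥ 0.01
|T(3,3) − T(2,2)| = 0.1564428 ≥ 0.01
|T(4,4) − T(3,3)| = 0.0010217 < 0.01

k = 4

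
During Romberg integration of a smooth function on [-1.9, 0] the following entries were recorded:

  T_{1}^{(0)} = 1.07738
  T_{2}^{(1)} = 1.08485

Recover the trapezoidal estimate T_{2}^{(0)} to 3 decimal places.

From T_{2}^{(1)} = (4·T_{2}^{(0)} − T_{1}^{(0)})/3, solve for T_{2}^{(0)}:
4·T_{2}^{(0)} = 3·1.08485 + 1.07738 = 4.33193
T_{2}^{(0)} = 1.08298

1.083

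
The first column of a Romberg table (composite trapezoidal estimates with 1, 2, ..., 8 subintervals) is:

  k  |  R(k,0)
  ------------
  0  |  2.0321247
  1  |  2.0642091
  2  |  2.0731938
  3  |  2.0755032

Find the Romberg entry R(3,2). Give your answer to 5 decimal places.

2.07628

R(2,1) = 2.0731938 + (2.0731938 − 2.0642091)/3 = 2.0761887
R(3,1) = 2.0755032 + (2.0755032 − 2.0731938)/3 = 2.0762730
R(3,2) = 2.0762730 + (2.0762730 − 2.0761887)/15 = 2.0762786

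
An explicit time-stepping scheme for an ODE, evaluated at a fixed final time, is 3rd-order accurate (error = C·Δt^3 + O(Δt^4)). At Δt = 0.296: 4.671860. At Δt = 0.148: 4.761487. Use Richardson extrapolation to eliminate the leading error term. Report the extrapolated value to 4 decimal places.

4.7743

The leading error scales as Δt^3; refining by a factor of 2 reduces it by 2^3 = 8.
Extrapolated value = (8·A(Δt/2) − A(Δt)) / (8 − 1)
= (8·4.761487 − 4.671860) / 7
= 33.420036 / 7 = 4.774291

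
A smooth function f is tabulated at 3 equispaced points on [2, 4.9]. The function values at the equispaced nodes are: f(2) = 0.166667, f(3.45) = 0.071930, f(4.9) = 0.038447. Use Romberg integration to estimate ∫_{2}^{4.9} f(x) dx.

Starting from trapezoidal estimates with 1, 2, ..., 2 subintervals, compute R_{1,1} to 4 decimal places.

0.2382

R_{0,0} (trapezoid, 1 panel, h=2.9000): 0.297415
R_{1,0} (trapezoid, 2 panels, h=1.4500): 0.253006
R_{1,1} = 0.253006 + (0.253006 − 0.297415)/3 = 0.238203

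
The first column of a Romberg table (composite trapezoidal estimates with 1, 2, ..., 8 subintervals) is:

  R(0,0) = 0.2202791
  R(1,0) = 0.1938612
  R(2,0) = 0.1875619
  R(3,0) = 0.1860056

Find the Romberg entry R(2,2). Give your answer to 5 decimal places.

Richardson extrapolation on the trapezoidal column (denominator 4−1=3):
R(1,1) = 0.1938612 + (0.1938612 − 0.2202791)/3 = 0.1850552
R(2,1) = 0.1875619 + (0.1875619 − 0.1938612)/3 = 0.1854621
R(2,2) = 0.1854621 + (0.1854621 − 0.1850552)/15 = 0.1854892

0.18549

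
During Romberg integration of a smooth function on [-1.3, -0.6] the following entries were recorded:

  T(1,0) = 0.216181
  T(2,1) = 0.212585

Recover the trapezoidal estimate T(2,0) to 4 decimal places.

0.2135

From T(2,1) = (4·T(2,0) − T(1,0))/3, solve for T(2,0):
4·T(2,0) = 3·0.212585 + 0.216181 = 0.853936
T(2,0) = 0.213484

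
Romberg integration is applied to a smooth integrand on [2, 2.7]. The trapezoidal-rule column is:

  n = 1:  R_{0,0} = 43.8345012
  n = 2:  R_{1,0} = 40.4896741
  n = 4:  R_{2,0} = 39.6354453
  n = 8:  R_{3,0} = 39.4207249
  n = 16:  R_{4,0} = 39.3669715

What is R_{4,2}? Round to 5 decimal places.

39.34905

Richardson extrapolation on the trapezoidal column (denominator 4−1=3):
R_{3,1} = 39.4207249 + (39.4207249 − 39.6354453)/3 = 39.3491514
R_{4,1} = 39.3669715 + (39.3669715 − 39.4207249)/3 = 39.3490537
R_{4,2} = (16·39.3490537 − 39.3491514) / 15 = 39.3490472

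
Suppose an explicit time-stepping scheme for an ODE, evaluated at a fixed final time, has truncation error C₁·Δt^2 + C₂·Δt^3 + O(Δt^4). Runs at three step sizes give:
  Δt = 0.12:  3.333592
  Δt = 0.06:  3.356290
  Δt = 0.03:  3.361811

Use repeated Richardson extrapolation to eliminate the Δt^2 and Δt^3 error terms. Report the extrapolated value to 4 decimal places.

3.3636

First eliminate the Δt^2 term (factor 2^2 = 4):
  B₁ = (4·3.356290 − 3.333592)/3 = 3.363856
  B₂ = (4·3.361811 − 3.356290)/3 = 3.363651
Then eliminate the Δt^3 term (factor 2^3 = 8):
  (8·3.363651 − 3.363856)/7 = 3.363622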